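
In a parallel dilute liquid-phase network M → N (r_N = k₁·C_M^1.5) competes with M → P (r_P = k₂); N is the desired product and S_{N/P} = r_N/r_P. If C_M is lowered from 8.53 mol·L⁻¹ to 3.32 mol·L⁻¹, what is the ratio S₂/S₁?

0.243

S_{N/P} = (k₁/k₂)·C_M^1.5, so S₂/S₁ = (C_{M,2}/C_{M,1})^1.5.
= (3.32/8.53)^1.5 = (0.3892)^1.5 = 0.243.
Selectivity toward N falls as C_M falls — high-concentration operation is favoured.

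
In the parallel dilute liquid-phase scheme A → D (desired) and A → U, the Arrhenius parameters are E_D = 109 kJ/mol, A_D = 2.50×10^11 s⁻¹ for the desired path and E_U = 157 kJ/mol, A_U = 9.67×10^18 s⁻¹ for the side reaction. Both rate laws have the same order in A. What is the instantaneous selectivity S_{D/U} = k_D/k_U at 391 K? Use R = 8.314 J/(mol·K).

0.0669

With equal orders, S_{D/U} = k_D/k_U = (A_D/A_U)·exp[(E_U−E_D)/(RT)].
(E_U−E_D)/(RT) = (157−109)×10³/(8.314×391) = 48000/3251 = 14.77.
k_D/k_U = (2.50×10^11/9.67×10^18)·exp(14.77) = 2.585×10^-8 × 2.586×10^6 = 0.0669.
Since E_D < E_U, lowering the temperature improves selectivity toward D.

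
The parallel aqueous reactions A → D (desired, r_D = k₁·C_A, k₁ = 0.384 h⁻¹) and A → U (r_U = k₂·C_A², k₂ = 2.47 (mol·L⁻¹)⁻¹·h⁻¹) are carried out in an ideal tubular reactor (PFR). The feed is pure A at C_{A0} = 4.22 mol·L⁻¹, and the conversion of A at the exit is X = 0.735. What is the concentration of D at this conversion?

C_A = C_{A0}(1−X) = 1.118 mol·L⁻¹.
Along a PFR/batch, dC_D/dC_A = −r_D/(r_D+r_U) = −k₁/(k₁+k₂·C_A).
Integrating from C_{A0} to C_A: C_D = (0.384/2.47)·ln[(0.384+2.47·4.22)/(0.384+2.47·1.12)] = 0.1555·ln(10.81/3.146) = 0.1919 mol·L⁻¹.

0.192 mol·L⁻¹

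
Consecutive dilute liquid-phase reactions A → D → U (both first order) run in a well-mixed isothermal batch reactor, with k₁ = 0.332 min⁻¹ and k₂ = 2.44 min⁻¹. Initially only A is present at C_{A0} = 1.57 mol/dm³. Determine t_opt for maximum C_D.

0.946 min

The intermediate peaks when r₁ = r₂, i.e. k₁e^(−k₁t) = k₂e^(−k₂t), giving t_opt = ln(k₂/k₁)/(k₂−k₁).
= ln(2.44/0.332)/(2.44−0.332) = ln(7.349)/2.108 = 1.995/2.108 = 0.946 min.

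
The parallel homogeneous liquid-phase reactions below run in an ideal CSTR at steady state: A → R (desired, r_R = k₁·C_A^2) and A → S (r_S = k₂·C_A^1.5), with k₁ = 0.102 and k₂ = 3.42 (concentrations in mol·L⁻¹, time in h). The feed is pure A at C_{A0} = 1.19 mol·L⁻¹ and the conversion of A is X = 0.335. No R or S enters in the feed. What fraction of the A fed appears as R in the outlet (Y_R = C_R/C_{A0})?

Exit C_A = C_{A0}(1−X) = 1.19×0.665 = 0.7913 mol·L⁻¹.
In a CSTR the entire volume is at exit conditions, so r_R = 0.102×0.7913^2 = 0.06388 and r_S = 3.42×0.7913^1.5 = 2.408.
Fraction of consumed A going to R: r_R/(r_R+r_S) = 0.02585.
C_R = 0.02585·C_{A0}·X = 0.02585×1.19×0.335 = 0.0103 mol·L⁻¹; Y_R = C_R/C_{A0} = 0.00866.

0.00866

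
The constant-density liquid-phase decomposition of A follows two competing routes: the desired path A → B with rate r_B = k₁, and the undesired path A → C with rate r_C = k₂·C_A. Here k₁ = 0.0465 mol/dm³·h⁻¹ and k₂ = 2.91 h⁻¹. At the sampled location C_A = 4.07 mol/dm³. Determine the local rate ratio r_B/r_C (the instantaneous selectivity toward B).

0.00393

S_{B/C} = r_B/r_C = (k₁)/(k₂·C_A) = (k₁/k₂)·C_A⁻¹.
= (0.0465) / (2.91×4.070) = 0.04650/11.84 = 0.00393.
The undesired path is higher order in A, so low C_A (CSTR or dilute feed) favours B.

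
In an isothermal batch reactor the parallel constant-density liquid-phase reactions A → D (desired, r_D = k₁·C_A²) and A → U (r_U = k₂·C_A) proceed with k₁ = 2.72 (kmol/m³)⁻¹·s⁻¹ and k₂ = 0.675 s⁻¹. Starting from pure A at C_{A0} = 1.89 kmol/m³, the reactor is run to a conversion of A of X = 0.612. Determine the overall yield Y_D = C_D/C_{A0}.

C_A = C_{A0}(1−X) = 0.7333 kmol/m³.
Along a PFR/batch, dC_U/dC_A = −r_U/(r_D+r_U) = −k₂/(k₂+k₁·C_A).
Integrating from C_{A0} to C_A: C_U = (0.675/2.72)·ln[(0.675+2.72·1.89)/(0.675+2.72·0.733)] = 0.2482·ln(5.816/2.670) = 0.1932 kmol/m³.
Then C_D = (C_{A0}−C_A) − C_U = 1.157 − 0.1932 = 0.9635 kmol/m³.
Y_D = C_D/C_{A0} = 0.9635/1.89 = 0.510.

0.510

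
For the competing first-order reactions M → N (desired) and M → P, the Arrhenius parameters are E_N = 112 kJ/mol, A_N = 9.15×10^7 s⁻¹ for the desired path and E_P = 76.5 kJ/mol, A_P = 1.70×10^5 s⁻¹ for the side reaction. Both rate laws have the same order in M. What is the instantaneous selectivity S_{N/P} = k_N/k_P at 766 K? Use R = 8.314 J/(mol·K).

2.04

With equal orders, S_{N/P} = k_N/k_P = (A_N/A_P)·exp[(E_P−E_N)/(RT)].
(E_P−E_N)/(RT) = (76.5−112)×10³/(8.314×766) = -35500/6369 = -5.574.
k_N/k_P = (9.15×10^7/1.70×10^5)·exp(-5.574) = 538.2 × 0.003794 = 2.04.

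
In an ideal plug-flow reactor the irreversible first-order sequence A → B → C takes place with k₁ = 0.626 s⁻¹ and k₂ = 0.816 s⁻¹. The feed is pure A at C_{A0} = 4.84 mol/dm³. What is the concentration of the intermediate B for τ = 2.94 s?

1.08 mol/dm³

Solving the coupled first-order balances gives C_B(τ) = [k₁/(k₂−k₁)]·C_{A0}·(e^(−k₁τ) − e^(−k₂τ)).
e^(−k₁τ) = e^(−0.626×2.94) = e^(−1.840) = 0.1587; e^(−k₂τ) = e^(−2.399) = 0.09081.
C_B = 0.626×4.84/(0.816−0.626) × (0.1587−0.09081) = 15.95×0.06794 = 1.083 mol/dm³.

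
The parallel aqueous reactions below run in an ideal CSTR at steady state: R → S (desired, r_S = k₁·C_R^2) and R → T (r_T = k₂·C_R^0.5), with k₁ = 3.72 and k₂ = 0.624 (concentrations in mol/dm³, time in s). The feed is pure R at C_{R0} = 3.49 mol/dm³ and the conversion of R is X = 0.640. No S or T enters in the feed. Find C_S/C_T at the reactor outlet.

8.40

Exit C_R = C_{R0}(1−X) = 3.49×0.360 = 1.256 mol/dm³.
In a CSTR the entire volume is at exit conditions, so r_S = 3.72×1.256^2 = 5.872 and r_T = 0.624×1.256^0.5 = 0.6994.
Overall selectivity = C_S/C_T = r_Sτ/(r_Tτ) = r_S/r_T = 8.40.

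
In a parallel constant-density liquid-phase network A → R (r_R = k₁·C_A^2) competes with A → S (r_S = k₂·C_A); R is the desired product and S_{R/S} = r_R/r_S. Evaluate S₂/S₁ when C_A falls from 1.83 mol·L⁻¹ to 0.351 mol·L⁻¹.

S_{R/S} = (k₁/k₂)·C_A, so S₂/S₁ = (C_{A,2}/C_{A,1}).
= 0.351/1.83 = 0.192.

0.192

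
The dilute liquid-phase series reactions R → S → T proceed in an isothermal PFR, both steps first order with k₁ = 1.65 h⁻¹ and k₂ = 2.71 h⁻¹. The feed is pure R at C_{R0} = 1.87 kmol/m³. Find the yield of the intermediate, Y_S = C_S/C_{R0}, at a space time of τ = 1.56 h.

0.0960

The intermediate concentration in a first-order A→B→C sequence is C_S = k₁C_{R0}(e^(−k₁τ) − e^(−k₂τ))/(k₂−k₁).
e^(−k₁τ) = e^(−1.65×1.56) = e^(−2.574) = 0.07623; e^(−k₂τ) = e^(−4.228) = 0.01459.
C_S = 1.65×1.87/(2.71−1.65) × (0.07623−0.01459) = 2.911×0.06164 = 0.1794 kmol/m³.
Y_S = C_S/C_{R0} = 0.1794/1.87 = 0.0960.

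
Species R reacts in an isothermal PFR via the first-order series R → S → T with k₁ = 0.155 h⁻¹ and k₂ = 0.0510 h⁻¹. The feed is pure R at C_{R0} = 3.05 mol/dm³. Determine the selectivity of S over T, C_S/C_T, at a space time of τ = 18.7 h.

For first-order series with pure R initially, C_S(τ) = k₁C_{R0}/(k₂−k₁)·(e^(−k₁τ) − e^(−k₂τ)).
e^(−k₁τ) = e^(−0.155×18.7) = e^(−2.898) = 0.05511; e^(−k₂τ) = e^(−0.9537) = 0.3853.
C_S = 0.155×3.05/(0.0510−0.155) × (0.05511−0.3853) = (-4.546)×(-0.3302) = 1.501 mol/dm³.
C_R = C_{R0}e^(−k₁τ) = 0.1681 mol/dm³, so C_T = C_{R0}−C_R−C_S = 1.381 mol/dm³; C_S/C_T = 1.09.

1.09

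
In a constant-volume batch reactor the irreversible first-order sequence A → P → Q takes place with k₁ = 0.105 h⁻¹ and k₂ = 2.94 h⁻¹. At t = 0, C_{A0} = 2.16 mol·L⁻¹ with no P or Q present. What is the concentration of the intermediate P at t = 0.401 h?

For first-order series with pure A initially, C_P(t) = k₁C_{A0}/(k₂−k₁)·(e^(−k₁t) − e^(−k₂t)).
e^(−k₁t) = e^(−0.105×0.401) = e^(−0.04211) = 0.9588; e^(−k₂t) = e^(−1.179) = 0.3076.
C_P = 0.105×2.16/(2.94−0.105) × (0.9588−0.3076) = 0.08000×0.6512 = 0.05209 mol·L⁻¹.

0.0521 mol·L⁻¹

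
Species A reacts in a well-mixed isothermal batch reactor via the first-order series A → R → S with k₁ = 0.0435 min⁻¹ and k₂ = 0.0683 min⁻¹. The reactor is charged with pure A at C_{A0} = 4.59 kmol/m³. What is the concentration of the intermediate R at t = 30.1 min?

1.14 kmol/m³

For first-order series with pure A initially, C_R(t) = k₁C_{A0}/(k₂−k₁)·(e^(−k₁t) − e^(−k₂t)).
e^(−k₁t) = e^(−0.0435×30.1) = e^(−1.309) = 0.2700; e^(−k₂t) = e^(−2.056) = 0.1280.
C_R = 0.0435×4.59/(0.0683−0.0435) × (0.2700−0.1280) = 8.051×0.1420 = 1.143 kmol/m³.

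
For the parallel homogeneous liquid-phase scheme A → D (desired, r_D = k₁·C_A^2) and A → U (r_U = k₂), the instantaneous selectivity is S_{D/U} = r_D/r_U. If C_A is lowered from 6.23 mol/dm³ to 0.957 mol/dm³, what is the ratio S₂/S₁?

S_{D/U} = (k₁/k₂)·C_A^2, so S₂/S₁ = (C_{A,2}/C_{A,1})^2.
= (0.957/6.23)^2 = (0.1536)^2 = 0.0236.

0.0236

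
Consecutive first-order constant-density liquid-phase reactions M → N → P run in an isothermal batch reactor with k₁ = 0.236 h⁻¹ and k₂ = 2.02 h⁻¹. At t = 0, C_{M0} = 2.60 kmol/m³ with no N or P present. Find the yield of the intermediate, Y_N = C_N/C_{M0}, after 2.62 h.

0.0706

For first-order series with pure M initially, C_N(t) = k₁C_{M0}/(k₂−k₁)·(e^(−k₁t) − e^(−k₂t)).
e^(−k₁t) = e^(−0.236×2.62) = e^(−0.6183) = 0.5388; e^(−k₂t) = e^(−5.292) = 0.005030.
C_N = 0.236×2.60/(2.02−0.236) × (0.5388−0.005030) = 0.3439×0.5338 = 0.1836 kmol/m³.
Y_N = C_N/C_{M0} = 0.1836/2.60 = 0.0706.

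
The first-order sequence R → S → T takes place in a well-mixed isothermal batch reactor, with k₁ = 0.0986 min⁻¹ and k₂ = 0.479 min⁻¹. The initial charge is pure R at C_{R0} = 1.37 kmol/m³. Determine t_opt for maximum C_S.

4.16 min

For first-order series the maximum of C_S occurs at t_opt = ln(k₂/k₁)/(k₂−k₁).
= ln(0.479/0.0986)/(0.479−0.0986) = ln(4.858)/0.3804 = 1.581/0.3804 = 4.16 min.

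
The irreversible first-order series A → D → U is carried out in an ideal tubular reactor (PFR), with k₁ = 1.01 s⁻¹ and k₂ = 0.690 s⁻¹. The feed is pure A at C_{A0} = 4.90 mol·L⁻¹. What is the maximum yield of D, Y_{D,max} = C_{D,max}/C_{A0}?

Evaluating C_D at τ_opt = ln(k₂/k₁)/(k₂−k₁) gives C_{D,max}/C_{A0} = (k₁/k₂)^[k₂/(k₂−k₁)].
= (1.01/0.690)^(0.690/(0.690−1.01)) = (1.464)^(-2.156) = 0.4397.

0.440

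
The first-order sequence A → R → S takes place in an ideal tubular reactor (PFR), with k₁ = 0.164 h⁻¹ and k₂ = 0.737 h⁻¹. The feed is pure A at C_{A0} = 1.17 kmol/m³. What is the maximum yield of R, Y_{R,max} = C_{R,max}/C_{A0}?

0.145

Evaluating C_R at τ_opt = ln(k₂/k₁)/(k₂−k₁) gives C_{R,max}/C_{A0} = (k₁/k₂)^[k₂/(k₂−k₁)].
= (0.164/0.737)^(0.737/(0.737−0.164)) = (0.2225)^(1.286) = 0.1447.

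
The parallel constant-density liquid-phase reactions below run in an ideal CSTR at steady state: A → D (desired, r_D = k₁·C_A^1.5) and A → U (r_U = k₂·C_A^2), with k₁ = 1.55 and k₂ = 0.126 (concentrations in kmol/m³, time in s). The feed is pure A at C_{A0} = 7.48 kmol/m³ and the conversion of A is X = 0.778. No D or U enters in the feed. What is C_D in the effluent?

5.27 kmol/m³

Exit C_A = C_{A0}(1−X) = 7.48×0.222 = 1.661 kmol/m³.
Rates in a CSTR are evaluated at the outlet concentration: r_D = 1.55×1.661^1.5 = 3.317, r_U = 0.126×1.661^2 = 0.3474.
Fraction of consumed A going to D: r_D/(r_D+r_U) = 0.9052.
C_D = 0.9052·C_{A0}·X = 0.9052×7.48×0.778 = 5.27 kmol/m³.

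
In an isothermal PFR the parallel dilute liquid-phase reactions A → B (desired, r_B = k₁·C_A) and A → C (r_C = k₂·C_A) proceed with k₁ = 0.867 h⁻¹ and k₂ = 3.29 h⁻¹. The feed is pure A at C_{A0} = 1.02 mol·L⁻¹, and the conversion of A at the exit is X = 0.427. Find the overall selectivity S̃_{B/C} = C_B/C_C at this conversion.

C_A = C_{A0}(1−X) = 0.5845 mol·L⁻¹.
Both paths are first order in A, so the instantaneous fraction to B is constant: dC_B/d(−C_A) = k₁/(k₁+k₂) = 0.2086.
C_B = 0.2086·(C_{A0}−C_A) = 0.2086×0.4355 = 0.0908 mol·L⁻¹.
C_C = (C_{A0}−C_A)−C_B = 0.3447 mol·L⁻¹; S̃_{B/C} = 0.09084/0.3447 = 0.264.

0.264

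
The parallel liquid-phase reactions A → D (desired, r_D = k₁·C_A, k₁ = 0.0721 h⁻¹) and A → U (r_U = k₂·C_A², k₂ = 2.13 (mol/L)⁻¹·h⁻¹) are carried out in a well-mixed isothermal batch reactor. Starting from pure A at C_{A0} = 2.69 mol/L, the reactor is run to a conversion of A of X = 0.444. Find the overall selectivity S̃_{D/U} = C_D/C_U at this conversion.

0.0166

C_A = C_{A0}(1−X) = 1.496 mol/L.
Along a PFR/batch, dC_D/dC_A = −r_D/(r_D+r_U) = −k₁/(k₁+k₂·C_A).
Integrating from C_{A0} to C_A: C_D = (0.0721/2.13)·ln[(0.0721+2.13·2.69)/(0.0721+2.13·1.50)] = 0.03385·ln(5.802/3.258) = 0.01954 mol/L.
C_U = (C_{A0}−C_A)−C_D = 1.175 mol/L; S̃_{D/U} = 0.01954/1.175 = 0.0166.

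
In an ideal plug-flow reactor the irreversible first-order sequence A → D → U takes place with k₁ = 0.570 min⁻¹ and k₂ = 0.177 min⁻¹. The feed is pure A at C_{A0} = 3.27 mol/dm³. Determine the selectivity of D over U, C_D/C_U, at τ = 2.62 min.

3.10

Solving the coupled first-order balances gives C_D(τ) = [k₁/(k₂−k₁)]·C_{A0}·(e^(−k₁τ) − e^(−k₂τ)).
e^(−k₁τ) = e^(−0.570×2.62) = e^(−1.493) = 0.2246; e^(−k₂τ) = e^(−0.4637) = 0.6289.
C_D = 0.570×3.27/(0.177−0.570) × (0.2246−0.6289) = (-4.743)×(-0.4043) = 1.918 mol/dm³.
C_A = C_{A0}e^(−k₁τ) = 0.7345 mol/dm³, so C_U = C_{A0}−C_A−C_D = 0.6179 mol/dm³; C_D/C_U = 3.10.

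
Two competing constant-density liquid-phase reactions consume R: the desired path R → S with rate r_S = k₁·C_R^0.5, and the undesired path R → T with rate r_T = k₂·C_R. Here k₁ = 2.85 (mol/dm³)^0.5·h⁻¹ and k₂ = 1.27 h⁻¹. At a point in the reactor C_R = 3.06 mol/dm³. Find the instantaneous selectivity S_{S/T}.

S_{S/T} = r_S/r_T = (k₁·C_R^0.5)/(k₂·C_R) = (k₁/k₂)·C_R^-0.5.
= (2.85×3.060^0.5) / (1.27×3.060) = 4.985/3.886 = 1.28.

1.28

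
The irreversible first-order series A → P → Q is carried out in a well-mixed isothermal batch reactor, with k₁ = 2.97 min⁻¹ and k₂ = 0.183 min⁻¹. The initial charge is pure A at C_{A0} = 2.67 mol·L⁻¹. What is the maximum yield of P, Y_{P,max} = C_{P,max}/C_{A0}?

At the optimum, C_{P,max}/C_{A0} = (k₁/k₂)^[k₂/(k₂−k₁)].
= (2.97/0.183)^(0.183/(0.183−2.97)) = (16.23)^(-0.06566) = 0.8328.

0.833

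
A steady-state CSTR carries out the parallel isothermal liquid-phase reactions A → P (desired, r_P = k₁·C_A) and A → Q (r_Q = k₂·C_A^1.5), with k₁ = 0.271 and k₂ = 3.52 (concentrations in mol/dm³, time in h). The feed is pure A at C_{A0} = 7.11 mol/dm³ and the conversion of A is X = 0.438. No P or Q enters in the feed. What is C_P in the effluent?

0.115 mol/dm³

Exit C_A = C_{A0}(1−X) = 7.11×0.562 = 3.996 mol/dm³.
In a CSTR the entire volume is at exit conditions, so r_P = 0.271×3.996 = 1.083 and r_Q = 3.52×3.996^1.5 = 28.12.
Fraction of consumed A going to P: r_P/(r_P+r_Q) = 0.03709.
C_P = 0.03709·C_{A0}·X = 0.03709×7.11×0.438 = 0.115 mol/dm³.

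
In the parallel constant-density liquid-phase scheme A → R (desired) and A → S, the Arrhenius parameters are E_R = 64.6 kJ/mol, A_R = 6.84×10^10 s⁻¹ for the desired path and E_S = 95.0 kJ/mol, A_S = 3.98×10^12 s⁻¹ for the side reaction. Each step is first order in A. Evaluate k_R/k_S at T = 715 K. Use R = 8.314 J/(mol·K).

2.86

With equal orders, S_{R/S} = k_R/k_S = (A_R/A_S)·exp[(E_S−E_R)/(RT)].
(E_S−E_R)/(RT) = (95.0−64.6)×10³/(8.314×715) = 30400/5945 = 5.114.
k_R/k_S = (6.84×10^10/3.98×10^12)·exp(5.114) = 0.01719 × 166.3 = 2.86.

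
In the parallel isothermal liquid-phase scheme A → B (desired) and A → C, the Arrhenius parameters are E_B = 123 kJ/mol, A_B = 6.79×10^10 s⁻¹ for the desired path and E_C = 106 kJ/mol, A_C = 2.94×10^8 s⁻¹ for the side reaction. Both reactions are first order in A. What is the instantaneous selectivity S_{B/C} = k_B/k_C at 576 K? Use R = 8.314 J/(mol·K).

6.63

Since both paths have the same order in A, the concentration cancels and S_{B/C} = k_B/k_C = (A_B/A_C)·exp[(E_C−E_B)/(RT)].
(E_C−E_B)/(RT) = (106−123)×10³/(8.314×576) = -17000/4789 = -3.550.
k_B/k_C = (6.79×10^10/2.94×10^8)·exp(-3.550) = 231.0 × 0.02873 = 6.63.
Since E_B > E_C, raising the temperature improves selectivity toward B.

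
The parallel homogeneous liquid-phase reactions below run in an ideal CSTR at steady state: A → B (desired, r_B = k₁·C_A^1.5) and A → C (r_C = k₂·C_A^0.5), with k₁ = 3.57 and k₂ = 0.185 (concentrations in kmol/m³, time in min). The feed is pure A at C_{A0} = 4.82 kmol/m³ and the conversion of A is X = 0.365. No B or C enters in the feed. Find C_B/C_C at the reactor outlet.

59.1

Exit C_A = C_{A0}(1−X) = 4.82×0.635 = 3.061 kmol/m³.
In a CSTR the entire volume is at exit conditions, so r_B = 3.57×3.061^1.5 = 19.12 and r_C = 0.185×3.061^0.5 = 0.3237.
Overall selectivity = C_B/C_C = r_Bτ/(r_Cτ) = r_B/r_C = 59.1.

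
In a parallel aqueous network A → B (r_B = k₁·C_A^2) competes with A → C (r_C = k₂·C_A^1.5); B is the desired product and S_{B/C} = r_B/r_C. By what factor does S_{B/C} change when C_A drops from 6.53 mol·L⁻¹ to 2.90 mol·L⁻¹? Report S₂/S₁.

S_{B/C} = (k₁/k₂)·C_A^0.5, so S₂/S₁ = (C_{A,2}/C_{A,1})^0.5.
= (2.90/6.53)^0.5 = (0.4441)^0.5 = 0.666.

0.666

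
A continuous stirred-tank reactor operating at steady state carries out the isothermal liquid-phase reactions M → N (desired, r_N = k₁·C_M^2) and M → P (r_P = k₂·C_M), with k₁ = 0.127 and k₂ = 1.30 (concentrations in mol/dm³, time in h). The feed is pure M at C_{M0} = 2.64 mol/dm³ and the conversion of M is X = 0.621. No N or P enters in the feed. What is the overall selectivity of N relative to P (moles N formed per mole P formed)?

0.0977

Exit C_M = C_{M0}(1−X) = 2.64×0.379 = 1.001 mol/dm³.
A CSTR operates uniformly at the exit composition, giving r_N = 0.1271 and r_P = 1.301 (each k·C_M^n at C_M = 1.001).
Overall selectivity = C_N/C_P = r_Nτ/(r_Pτ) = r_N/r_P = 0.0977.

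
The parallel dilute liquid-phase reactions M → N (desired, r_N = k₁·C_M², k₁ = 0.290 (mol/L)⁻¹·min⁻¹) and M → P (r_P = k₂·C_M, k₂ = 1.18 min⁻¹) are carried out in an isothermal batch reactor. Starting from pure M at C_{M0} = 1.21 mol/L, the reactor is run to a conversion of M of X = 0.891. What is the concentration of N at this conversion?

0.149 mol/L

C_M = C_{M0}(1−X) = 0.1319 mol/L.
Along a PFR/batch, dC_P/dC_M = −r_P/(r_N+r_P) = −k₂/(k₂+k₁·C_M).
Integrating from C_{M0} to C_M: C_P = (1.18/0.290)·ln[(1.18+0.290·1.21)/(1.18+0.290·0.132)] = 4.069·ln(1.531/1.218) = 0.9295 mol/L.
Then C_N = (C_{M0}−C_M) − C_P = 1.078 − 0.9295 = 0.1486 mol/L.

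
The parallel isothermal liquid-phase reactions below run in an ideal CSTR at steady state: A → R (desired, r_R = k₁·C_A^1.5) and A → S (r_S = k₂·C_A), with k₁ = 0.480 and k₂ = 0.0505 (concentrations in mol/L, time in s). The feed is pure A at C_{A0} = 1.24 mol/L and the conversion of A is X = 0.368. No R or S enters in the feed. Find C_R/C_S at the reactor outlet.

8.41

Exit C_A = C_{A0}(1−X) = 1.24×0.632 = 0.7837 mol/L.
Rates in a CSTR are evaluated at the outlet concentration: r_R = 0.480×0.7837^1.5 = 0.3330, r_S = 0.0505×0.7837 = 0.03958.
Overall selectivity = C_R/C_S = r_Rτ/(r_Sτ) = r_R/r_S = 8.41.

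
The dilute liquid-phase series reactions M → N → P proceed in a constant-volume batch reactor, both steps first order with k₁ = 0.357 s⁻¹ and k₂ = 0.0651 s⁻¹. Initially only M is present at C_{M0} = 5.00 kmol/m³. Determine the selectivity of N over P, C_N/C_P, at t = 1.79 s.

15.2

Solving the coupled first-order balances gives C_N(t) = [k₁/(k₂−k₁)]·C_{M0}·(e^(−k₁t) − e^(−k₂t)).
e^(−k₁t) = e^(−0.357×1.79) = e^(−0.6390) = 0.5278; e^(−k₂t) = e^(−0.1165) = 0.8900.
C_N = 0.357×5.00/(0.0651−0.357) × (0.5278−0.8900) = (-6.115)×(-0.3622) = 2.215 kmol/m³.
C_M = C_{M0}e^(−k₁t) = 2.639 kmol/m³, so C_P = C_{M0}−C_M−C_N = 0.1461 kmol/m³; C_N/C_P = 15.2.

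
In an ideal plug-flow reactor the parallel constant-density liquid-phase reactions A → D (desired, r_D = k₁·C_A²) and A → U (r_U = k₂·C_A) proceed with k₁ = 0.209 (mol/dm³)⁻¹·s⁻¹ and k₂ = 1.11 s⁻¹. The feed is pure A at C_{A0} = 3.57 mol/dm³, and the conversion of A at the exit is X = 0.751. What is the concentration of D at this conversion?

0.772 mol/dm³

C_A = C_{A0}(1−X) = 0.8889 mol/dm³.
Along a PFR/batch, dC_U/dC_A = −r_U/(r_D+r_U) = −k₂/(k₂+k₁·C_A).
Integrating from C_{A0} to C_A: C_U = (1.11/0.209)·ln[(1.11+0.209·3.57)/(1.11+0.209·0.889)] = 5.311·ln(1.856/1.296) = 1.909 mol/dm³.
Then C_D = (C_{A0}−C_A) − C_U = 2.681 − 1.909 = 0.7724 mol/dm³.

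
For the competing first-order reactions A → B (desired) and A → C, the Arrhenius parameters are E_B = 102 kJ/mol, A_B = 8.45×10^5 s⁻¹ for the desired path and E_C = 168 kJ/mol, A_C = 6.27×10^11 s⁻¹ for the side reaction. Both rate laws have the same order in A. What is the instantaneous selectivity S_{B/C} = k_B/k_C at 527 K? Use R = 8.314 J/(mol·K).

With equal orders, S_{B/C} = k_B/k_C = (A_B/A_C)·exp[(E_C−E_B)/(RT)].
(E_C−E_B)/(RT) = (168−102)×10³/(8.314×527) = 66000/4381 = 15.06.
k_B/k_C = (8.45×10^5/6.27×10^11)·exp(15.06) = 1.348×10^-6 × 3.483×10^6 = 4.69.
Since E_B < E_C, lowering the temperature improves selectivity toward B.

4.69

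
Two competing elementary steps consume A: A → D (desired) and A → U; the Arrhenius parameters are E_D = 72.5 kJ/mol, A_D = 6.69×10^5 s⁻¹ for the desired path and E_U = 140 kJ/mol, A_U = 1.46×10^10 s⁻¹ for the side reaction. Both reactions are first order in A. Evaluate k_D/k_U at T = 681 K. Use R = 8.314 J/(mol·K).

Since both paths have the same order in A, the concentration cancels and S_{D/U} = k_D/k_U = (A_D/A_U)·exp[(E_U−E_D)/(RT)].
(E_U−E_D)/(RT) = (140−72.5)×10³/(8.314×681) = 67500/5662 = 11.92.
k_D/k_U = (6.69×10^5/1.46×10^10)·exp(11.92) = 4.582×10^-5 × 1.505×10^5 = 6.90.
Since E_D < E_U, lowering the temperature improves selectivity toward D.

6.90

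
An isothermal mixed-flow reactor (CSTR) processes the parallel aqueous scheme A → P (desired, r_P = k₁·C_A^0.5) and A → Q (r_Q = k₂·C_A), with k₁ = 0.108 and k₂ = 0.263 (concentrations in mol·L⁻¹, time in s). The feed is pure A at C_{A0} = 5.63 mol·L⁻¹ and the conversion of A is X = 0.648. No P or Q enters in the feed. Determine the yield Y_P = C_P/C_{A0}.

0.146

Exit C_A = C_{A0}(1−X) = 5.63×0.352 = 1.982 mol·L⁻¹.
Rates in a CSTR are evaluated at the outlet concentration: r_P = 0.108×1.982^0.5 = 0.1520, r_Q = 0.263×1.982 = 0.5212.
Fraction of consumed A going to P: r_P/(r_P+r_Q) = 0.2258.
C_P = 0.2258·C_{A0}·X = 0.2258×5.63×0.648 = 0.824 mol·L⁻¹; Y_P = C_P/C_{A0} = 0.146.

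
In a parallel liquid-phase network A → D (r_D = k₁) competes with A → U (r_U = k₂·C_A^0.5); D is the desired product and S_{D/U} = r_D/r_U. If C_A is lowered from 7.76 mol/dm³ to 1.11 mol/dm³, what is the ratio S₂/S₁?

2.64

S_{D/U} = (k₁/k₂)·C_A^-0.5, so S₂/S₁ = (C_{A,2}/C_{A,1})^-0.5.
= (1.11/7.76)^(-0.5) = (0.1430)^(-0.5) = 2.64.
Selectivity toward D rises as C_A falls — low-concentration operation is favoured.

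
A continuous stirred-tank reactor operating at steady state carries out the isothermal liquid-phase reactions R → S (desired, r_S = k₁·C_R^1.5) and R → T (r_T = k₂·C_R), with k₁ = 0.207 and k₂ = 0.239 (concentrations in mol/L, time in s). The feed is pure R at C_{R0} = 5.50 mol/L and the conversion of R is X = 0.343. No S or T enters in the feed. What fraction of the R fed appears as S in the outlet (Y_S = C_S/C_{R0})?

Exit C_R = C_{R0}(1−X) = 5.50×0.657 = 3.614 mol/L.
A CSTR operates uniformly at the exit composition, giving r_S = 1.422 and r_T = 0.8636 (each k·C_R^n at C_R = 3.614).
Fraction of consumed R going to S: r_S/(r_S+r_T) = 0.6221.
C_S = 0.6221·C_{R0}·X = 0.6221×5.50×0.343 = 1.17 mol/L; Y_S = C_S/C_{R0} = 0.213.

0.213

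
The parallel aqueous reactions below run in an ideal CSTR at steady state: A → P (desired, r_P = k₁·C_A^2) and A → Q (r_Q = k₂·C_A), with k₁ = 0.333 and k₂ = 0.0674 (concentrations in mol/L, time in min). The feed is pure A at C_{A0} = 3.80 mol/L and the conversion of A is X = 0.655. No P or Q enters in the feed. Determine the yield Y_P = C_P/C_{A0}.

Exit C_A = C_{A0}(1−X) = 3.80×0.345 = 1.311 mol/L.
Rates in a CSTR are evaluated at the outlet concentration: r_P = 0.333×1.311^2 = 0.5723, r_Q = 0.0674×1.311 = 0.08836.
Fraction of consumed A going to P: r_P/(r_P+r_Q) = 0.8663.
C_P = 0.8663·C_{A0}·X = 0.8663×3.80×0.655 = 2.16 mol/L; Y_P = C_P/C_{A0} = 0.567.

0.567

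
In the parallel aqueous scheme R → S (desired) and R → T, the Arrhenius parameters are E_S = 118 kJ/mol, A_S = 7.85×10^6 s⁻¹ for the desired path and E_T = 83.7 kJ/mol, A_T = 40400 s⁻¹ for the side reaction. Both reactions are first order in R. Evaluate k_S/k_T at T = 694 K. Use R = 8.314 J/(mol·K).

k_S/k_T = (A_S/A_T)·exp[−(E_S−E_T)/(RT)] = (A_S/A_T)·exp[(E_T−E_S)/(RT)].
(E_T−E_S)/(RT) = (83.7−118)×10³/(8.314×694) = -34300/5770 = -5.945.
k_S/k_T = (7.85×10^6/40400)·exp(-5.945) = 194.3 × 0.002620 = 0.509.
Since E_S > E_T, raising the temperature improves selectivity toward S.

0.509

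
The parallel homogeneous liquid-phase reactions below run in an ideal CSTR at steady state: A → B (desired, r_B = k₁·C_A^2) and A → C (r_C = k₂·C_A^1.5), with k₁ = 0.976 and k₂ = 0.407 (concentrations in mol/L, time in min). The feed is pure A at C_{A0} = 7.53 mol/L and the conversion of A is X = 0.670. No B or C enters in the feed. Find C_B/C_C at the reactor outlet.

Exit C_A = C_{A0}(1−X) = 7.53×0.330 = 2.485 mol/L.
Rates in a CSTR are evaluated at the outlet concentration: r_B = 0.976×2.485^2 = 6.027, r_C = 0.407×2.485^1.5 = 1.594.
Overall selectivity = C_B/C_C = r_Bτ/(r_Cτ) = r_B/r_C = 3.78.

3.78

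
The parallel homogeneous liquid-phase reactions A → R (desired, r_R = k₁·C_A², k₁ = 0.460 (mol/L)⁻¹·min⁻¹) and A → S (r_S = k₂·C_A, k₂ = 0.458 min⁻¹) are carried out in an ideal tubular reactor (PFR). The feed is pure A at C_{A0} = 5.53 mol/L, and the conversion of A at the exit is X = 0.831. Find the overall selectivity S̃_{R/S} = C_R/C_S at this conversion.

C_A = C_{A0}(1−X) = 0.9346 mol/L.
Along a PFR/batch, dC_S/dC_A = −r_S/(r_R+r_S) = −k₂/(k₂+k₁·C_A).
Integrating from C_{A0} to C_A: C_S = (0.458/0.460)·ln[(0.458+0.460·5.53)/(0.458+0.460·0.935)] = 0.9957·ln(3.002/0.8879) = 1.213 mol/L.
Then C_R = (C_{A0}−C_A) − C_S = 4.595 − 1.213 = 3.383 mol/L.
S̃_{R/S} = C_R/C_S = 3.383/1.213 = 2.79.

2.79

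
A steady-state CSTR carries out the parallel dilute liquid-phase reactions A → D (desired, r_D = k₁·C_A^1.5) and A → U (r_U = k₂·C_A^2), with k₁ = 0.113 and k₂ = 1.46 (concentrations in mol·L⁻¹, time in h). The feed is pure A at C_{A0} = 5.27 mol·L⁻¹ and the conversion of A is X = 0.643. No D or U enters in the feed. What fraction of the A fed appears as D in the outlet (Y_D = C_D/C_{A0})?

Exit C_A = C_{A0}(1−X) = 5.27×0.357 = 1.881 mol·L⁻¹.
A CSTR operates uniformly at the exit composition, giving r_D = 0.2916 and r_U = 5.168 (each k·C_A^n at C_A = 1.881).
Fraction of consumed A going to D: r_D/(r_D+r_U) = 0.05341.
C_D = 0.05341·C_{A0}·X = 0.05341×5.27×0.643 = 0.181 mol·L⁻¹; Y_D = C_D/C_{A0} = 0.0343.

0.0343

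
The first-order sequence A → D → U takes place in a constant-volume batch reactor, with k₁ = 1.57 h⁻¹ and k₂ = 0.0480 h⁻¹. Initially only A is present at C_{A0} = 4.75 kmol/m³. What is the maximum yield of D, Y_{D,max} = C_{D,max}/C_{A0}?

0.896

For a first-order series the maximum intermediate yield is C_{D,max}/C_{A0} = (k₁/k₂)^[k₂/(k₂−k₁)].
= (1.57/0.0480)^(0.0480/(0.0480−1.57)) = (32.71)^(-0.03154) = 0.8958.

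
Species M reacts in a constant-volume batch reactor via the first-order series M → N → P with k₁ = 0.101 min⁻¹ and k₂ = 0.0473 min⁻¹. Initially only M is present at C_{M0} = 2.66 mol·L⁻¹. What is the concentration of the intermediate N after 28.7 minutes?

1.01 mol·L⁻¹

For first-order series with pure M initially, C_N(t) = k₁C_{M0}/(k₂−k₁)·(e^(−k₁t) − e^(−k₂t)).
e^(−k₁t) = e^(−0.101×28.7) = e^(−2.899) = 0.05509; e^(−k₂t) = e^(−1.358) = 0.2573.
C_N = 0.101×2.66/(0.0473−0.101) × (0.05509−0.2573) = (-5.003)×(-0.2022) = 1.012 mol·L⁻¹.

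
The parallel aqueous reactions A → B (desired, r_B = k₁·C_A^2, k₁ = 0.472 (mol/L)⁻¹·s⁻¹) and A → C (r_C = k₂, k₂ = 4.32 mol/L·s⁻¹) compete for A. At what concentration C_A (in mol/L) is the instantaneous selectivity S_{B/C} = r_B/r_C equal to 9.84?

9.49 mol/L

S_{B/C} = (k₁/k₂)·C_A^2 ⇒ C_A = (S·k₂/k₁)^(0.5).
= (9.84×4.32/0.472)^(0.5) = (90.06)^(0.5) = 9.49 mol/L.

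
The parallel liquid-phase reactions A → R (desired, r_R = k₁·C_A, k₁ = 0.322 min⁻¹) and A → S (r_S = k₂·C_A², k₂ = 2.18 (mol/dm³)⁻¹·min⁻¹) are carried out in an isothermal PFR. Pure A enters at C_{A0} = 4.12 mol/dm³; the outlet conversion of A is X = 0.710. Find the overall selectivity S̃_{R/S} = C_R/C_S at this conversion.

C_A = C_{A0}(1−X) = 1.195 mol/dm³.
Along a PFR/batch, dC_R/dC_A = −r_R/(r_R+r_S) = −k₁/(k₁+k₂·C_A).
Integrating from C_{A0} to C_A: C_R = (0.322/2.18)·ln[(0.322+2.18·4.12)/(0.322+2.18·1.19)] = 0.1477·ln(9.304/2.927) = 0.1708 mol/dm³.
C_S = (C_{A0}−C_A)−C_R = 2.754 mol/dm³; S̃_{R/S} = 0.1708/2.754 = 0.0620.

0.0620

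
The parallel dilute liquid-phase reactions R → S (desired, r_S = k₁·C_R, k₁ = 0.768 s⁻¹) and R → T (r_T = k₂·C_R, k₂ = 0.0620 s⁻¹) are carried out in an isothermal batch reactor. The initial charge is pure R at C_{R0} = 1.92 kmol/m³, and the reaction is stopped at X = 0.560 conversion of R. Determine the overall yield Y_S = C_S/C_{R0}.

0.518

C_R = C_{R0}(1−X) = 0.8448 kmol/m³.
Both paths are first order in R, so the instantaneous fraction to S is constant: dC_S/d(−C_R) = k₁/(k₁+k₂) = 0.9253.
C_S = 0.9253·(C_{R0}−C_R) = 0.9253×1.075 = 0.995 kmol/m³.
Y_S = C_S/C_{R0} = 0.9949/1.92 = 0.518.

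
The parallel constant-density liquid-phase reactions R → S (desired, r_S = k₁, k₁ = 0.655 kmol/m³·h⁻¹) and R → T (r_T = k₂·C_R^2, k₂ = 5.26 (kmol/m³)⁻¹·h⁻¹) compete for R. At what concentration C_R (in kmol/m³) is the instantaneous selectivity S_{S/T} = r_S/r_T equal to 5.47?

S_{S/T} = (k₁/k₂)·C_R^-2 ⇒ C_R = (S·k₂/k₁)^(-0.5).
= (5.47×5.26/0.655)^(-0.5) = (43.93)^(-0.5) = 0.151 kmol/m³.

0.151 kmol/m³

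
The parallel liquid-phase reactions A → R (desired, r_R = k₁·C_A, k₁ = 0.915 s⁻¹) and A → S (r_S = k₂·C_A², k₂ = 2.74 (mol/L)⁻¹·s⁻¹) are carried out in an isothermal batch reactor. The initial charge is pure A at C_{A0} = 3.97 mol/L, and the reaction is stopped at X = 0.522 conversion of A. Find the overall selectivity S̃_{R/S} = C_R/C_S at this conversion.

C_A = C_{A0}(1−X) = 1.898 mol/L.
Along a PFR/batch, dC_R/dC_A = −r_R/(r_R+r_S) = −k₁/(k₁+k₂·C_A).
Integrating from C_{A0} to C_A: C_R = (0.915/2.74)·ln[(0.915+2.74·3.97)/(0.915+2.74·1.90)] = 0.3339·ln(11.79/6.115) = 0.2193 mol/L.
C_S = (C_{A0}−C_A)−C_R = 1.853 mol/L; S̃_{R/S} = 0.2193/1.853 = 0.118.

0.118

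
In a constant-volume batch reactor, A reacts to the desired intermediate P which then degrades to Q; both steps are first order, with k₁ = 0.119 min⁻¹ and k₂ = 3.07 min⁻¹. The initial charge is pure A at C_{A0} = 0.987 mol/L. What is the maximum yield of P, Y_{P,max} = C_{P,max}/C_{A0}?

0.0340

For a first-order series the maximum intermediate yield is C_{P,max}/C_{A0} = (k₁/k₂)^[k₂/(k₂−k₁)].
= (0.119/3.07)^(3.07/(3.07−0.119)) = (0.03876)^(1.040) = 0.03400.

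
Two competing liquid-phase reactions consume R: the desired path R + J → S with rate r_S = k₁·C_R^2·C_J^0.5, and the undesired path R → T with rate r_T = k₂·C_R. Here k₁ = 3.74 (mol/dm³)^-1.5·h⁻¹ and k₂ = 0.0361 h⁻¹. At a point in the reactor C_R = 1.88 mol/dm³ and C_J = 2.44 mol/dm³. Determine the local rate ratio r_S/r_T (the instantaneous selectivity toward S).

S_{S/T} = r_S/r_T = (k₁·C_R^2·C_J^0.5)/(k₂·C_R) = (k₁/k₂)·C_R·C_J^0.5.
= (3.74×1.880^2×2.440^0.5) / (0.0361×1.880) = 20.65/0.06787 = 304.

304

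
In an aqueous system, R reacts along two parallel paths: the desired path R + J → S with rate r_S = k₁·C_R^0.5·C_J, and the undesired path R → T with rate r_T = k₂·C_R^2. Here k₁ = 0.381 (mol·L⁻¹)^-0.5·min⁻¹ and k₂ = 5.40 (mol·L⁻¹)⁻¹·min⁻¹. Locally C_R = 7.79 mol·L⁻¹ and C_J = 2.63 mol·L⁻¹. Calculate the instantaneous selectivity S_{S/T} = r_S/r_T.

0.00853

S_{S/T} = r_S/r_T = (k₁·C_R^0.5·C_J)/(k₂·C_R^2) = (k₁/k₂)·C_R^-1.5·C_J.
= (0.381×7.790^0.5×2.630) / (5.40×7.790^2) = 2.797/327.7 = 0.00853.
The undesired path is higher order in R, so low C_R (CSTR or dilute feed) favours S.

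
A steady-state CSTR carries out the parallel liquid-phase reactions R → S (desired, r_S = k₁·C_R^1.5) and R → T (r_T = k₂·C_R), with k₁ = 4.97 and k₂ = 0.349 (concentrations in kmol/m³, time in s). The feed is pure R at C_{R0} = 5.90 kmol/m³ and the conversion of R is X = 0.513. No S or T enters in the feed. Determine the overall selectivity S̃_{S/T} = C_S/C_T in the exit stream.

Exit C_R = C_{R0}(1−X) = 5.90×0.487 = 2.873 kmol/m³.
Rates in a CSTR are evaluated at the outlet concentration: r_S = 4.97×2.873^1.5 = 24.21, r_T = 0.349×2.873 = 1.003.
Overall selectivity = C_S/C_T = r_Sτ/(r_Tτ) = r_S/r_T = 24.1.

24.1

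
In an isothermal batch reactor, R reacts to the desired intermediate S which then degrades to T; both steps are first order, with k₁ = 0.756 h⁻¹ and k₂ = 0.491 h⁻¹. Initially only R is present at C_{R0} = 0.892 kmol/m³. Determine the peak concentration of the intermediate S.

At the optimum, C_{S,max}/C_{R0} = (k₁/k₂)^[k₂/(k₂−k₁)].
= (0.756/0.491)^(0.491/(0.491−0.756)) = (1.540)^(-1.853) = 0.4495.
C_{S,max} = 0.4495×0.892 = 0.401 kmol/m³.

0.401 kmol/m³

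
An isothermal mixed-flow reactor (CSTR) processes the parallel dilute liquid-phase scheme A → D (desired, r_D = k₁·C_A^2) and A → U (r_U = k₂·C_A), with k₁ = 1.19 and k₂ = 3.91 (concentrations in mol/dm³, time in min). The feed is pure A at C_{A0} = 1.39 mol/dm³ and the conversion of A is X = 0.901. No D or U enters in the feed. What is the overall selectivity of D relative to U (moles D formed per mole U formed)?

0.0419

Exit C_A = C_{A0}(1−X) = 1.39×0.0990 = 0.1376 mol/dm³.
In a CSTR the entire volume is at exit conditions, so r_D = 1.19×0.1376^2 = 0.02253 and r_U = 3.91×0.1376 = 0.5381.
Overall selectivity = C_D/C_U = r_Dτ/(r_Uτ) = r_D/r_U = 0.0419.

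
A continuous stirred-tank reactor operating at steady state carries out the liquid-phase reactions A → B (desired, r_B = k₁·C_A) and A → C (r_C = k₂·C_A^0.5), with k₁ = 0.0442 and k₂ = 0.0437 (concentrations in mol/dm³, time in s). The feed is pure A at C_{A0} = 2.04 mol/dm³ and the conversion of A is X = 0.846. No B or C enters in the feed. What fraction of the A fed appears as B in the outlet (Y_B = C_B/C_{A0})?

Exit C_A = C_{A0}(1−X) = 2.04×0.154 = 0.3142 mol/dm³.
Rates in a CSTR are evaluated at the outlet concentration: r_B = 0.0442×0.3142 = 0.01389, r_C = 0.0437×0.3142^0.5 = 0.02449.
Fraction of consumed A going to B: r_B/(r_B+r_C) = 0.3618.
C_B = 0.3618·C_{A0}·X = 0.3618×2.04×0.846 = 0.624 mol/dm³; Y_B = C_B/C_{A0} = 0.306.

0.306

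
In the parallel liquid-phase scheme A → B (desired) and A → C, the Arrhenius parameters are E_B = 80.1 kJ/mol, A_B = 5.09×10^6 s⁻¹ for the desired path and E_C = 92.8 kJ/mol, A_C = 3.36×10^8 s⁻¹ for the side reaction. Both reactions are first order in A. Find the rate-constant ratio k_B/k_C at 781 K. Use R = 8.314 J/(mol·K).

Since both paths have the same order in A, the concentration cancels and S_{B/C} = k_B/k_C = (A_B/A_C)·exp[(E_C−E_B)/(RT)].
(E_C−E_B)/(RT) = (92.8−80.1)×10³/(8.314×781) = 12700/6493 = 1.956.
k_B/k_C = (5.09×10^6/3.36×10^8)·exp(1.956) = 0.01515 × 7.070 = 0.107.
Since E_B < E_C, lowering the temperature improves selectivity toward B.

0.107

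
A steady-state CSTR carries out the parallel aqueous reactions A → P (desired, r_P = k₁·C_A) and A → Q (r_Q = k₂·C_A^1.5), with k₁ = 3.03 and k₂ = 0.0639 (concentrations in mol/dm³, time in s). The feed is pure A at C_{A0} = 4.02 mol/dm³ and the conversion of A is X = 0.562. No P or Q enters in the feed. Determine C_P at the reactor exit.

Exit C_A = C_{A0}(1−X) = 4.02×0.438 = 1.761 mol/dm³.
Rates in a CSTR are evaluated at the outlet concentration: r_P = 3.03×1.761 = 5.335, r_Q = 0.0639×1.761^1.5 = 0.1493.
Fraction of consumed A going to P: r_P/(r_P+r_Q) = 0.9728.
C_P = 0.9728·C_{A0}·X = 0.9728×4.02×0.562 = 2.20 mol/dm³.

2.20 mol/dm³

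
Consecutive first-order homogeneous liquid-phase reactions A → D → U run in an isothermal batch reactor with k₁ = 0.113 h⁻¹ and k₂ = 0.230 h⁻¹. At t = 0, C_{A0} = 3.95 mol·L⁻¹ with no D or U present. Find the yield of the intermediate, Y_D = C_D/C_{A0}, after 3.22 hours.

0.211

Solving the coupled first-order balances gives C_D(t) = [k₁/(k₂−k₁)]·C_{A0}·(e^(−k₁t) − e^(−k₂t)).
e^(−k₁t) = e^(−0.113×3.22) = e^(−0.3639) = 0.6950; e^(−k₂t) = e^(−0.7406) = 0.4768.
C_D = 0.113×3.95/(0.230−0.113) × (0.6950−0.4768) = 3.815×0.2182 = 0.8323 mol·L⁻¹.
Y_D = C_D/C_{A0} = 0.8323/3.95 = 0.211.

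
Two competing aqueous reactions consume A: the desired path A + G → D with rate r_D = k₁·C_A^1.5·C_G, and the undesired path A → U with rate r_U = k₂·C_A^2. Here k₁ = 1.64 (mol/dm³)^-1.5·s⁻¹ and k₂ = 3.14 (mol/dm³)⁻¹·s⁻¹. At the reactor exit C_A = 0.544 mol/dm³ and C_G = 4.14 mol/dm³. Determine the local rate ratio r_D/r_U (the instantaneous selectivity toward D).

2.93

S_{D/U} = r_D/r_U = (k₁·C_A^1.5·C_G)/(k₂·C_A^2) = (k₁/k₂)·C_A^-0.5·C_G.
= (1.64×0.5440^1.5×4.140) / (3.14×0.5440^2) = 2.724/0.9292 = 2.93.
The undesired path is higher order in A, so low C_A (CSTR or dilute feed) favours D.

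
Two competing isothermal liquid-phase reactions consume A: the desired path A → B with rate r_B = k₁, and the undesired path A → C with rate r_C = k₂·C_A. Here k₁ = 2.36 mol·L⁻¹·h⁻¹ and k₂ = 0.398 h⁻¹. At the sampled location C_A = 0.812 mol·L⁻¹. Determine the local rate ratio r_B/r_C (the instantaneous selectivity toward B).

7.30

S_{B/C} = r_B/r_C = (k₁)/(k₂·C_A) = (k₁/k₂)·C_A⁻¹.
= (2.36) / (0.398×0.8120) = 2.360/0.3232 = 7.30.
The undesired path is higher order in A, so low C_A (CSTR or dilute feed) favours B.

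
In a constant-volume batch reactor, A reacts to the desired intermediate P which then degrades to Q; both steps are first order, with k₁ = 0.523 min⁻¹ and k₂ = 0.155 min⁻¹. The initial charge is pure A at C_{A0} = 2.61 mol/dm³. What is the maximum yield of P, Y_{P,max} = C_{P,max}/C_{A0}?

0.599

At the optimum, C_{P,max}/C_{A0} = (k₁/k₂)^[k₂/(k₂−k₁)].
= (0.523/0.155)^(0.155/(0.155−0.523)) = (3.374)^(-0.4212) = 0.5992.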